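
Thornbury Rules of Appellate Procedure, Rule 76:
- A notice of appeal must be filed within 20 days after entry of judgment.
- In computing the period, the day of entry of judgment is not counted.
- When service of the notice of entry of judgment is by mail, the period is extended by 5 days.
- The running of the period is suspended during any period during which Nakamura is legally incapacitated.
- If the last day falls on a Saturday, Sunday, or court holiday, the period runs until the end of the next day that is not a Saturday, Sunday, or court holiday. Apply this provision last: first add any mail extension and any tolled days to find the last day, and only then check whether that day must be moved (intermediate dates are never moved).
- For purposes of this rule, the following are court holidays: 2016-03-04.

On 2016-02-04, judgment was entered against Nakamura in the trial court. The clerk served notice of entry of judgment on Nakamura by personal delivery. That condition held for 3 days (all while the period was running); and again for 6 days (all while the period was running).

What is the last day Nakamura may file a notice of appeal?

March 7, 2016

20 days after 2016-02-04 is February 24, 2016.
Service was not by mail, so no mail extension applies.
Tolling adds 3 days: February 24, 2016 + 3 days = February 27, 2016.
Tolling adds 6 days: February 27, 2016 + 6 days = March 4, 2016.
March 4, 2016 is a listed holiday; March 5, 2016 is Saturday; March 6, 2016 is Sunday. The next qualifying day is March 7, 2016.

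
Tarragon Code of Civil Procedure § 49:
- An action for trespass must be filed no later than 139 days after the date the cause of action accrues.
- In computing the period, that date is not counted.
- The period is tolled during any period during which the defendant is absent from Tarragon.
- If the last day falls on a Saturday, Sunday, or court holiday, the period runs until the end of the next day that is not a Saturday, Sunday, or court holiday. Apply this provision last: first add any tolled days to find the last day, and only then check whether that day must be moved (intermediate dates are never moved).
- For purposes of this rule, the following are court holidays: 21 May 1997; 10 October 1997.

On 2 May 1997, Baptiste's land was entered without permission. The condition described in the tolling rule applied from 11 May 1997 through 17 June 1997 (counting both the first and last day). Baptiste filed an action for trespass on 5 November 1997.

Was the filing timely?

139 days after 2 May 1997 is September 18, 1997.
From May 11, 1997 through June 17, 1997 inclusive is 38 days; tolling adds 38 days: September 18, 1997 + 38 days = October 26, 1997.
October 26, 1997 is Sunday. The next qualifying day is October 27, 1997.
The deadline is October 27, 1997; the filing on November 5, 1997 is after that date.

No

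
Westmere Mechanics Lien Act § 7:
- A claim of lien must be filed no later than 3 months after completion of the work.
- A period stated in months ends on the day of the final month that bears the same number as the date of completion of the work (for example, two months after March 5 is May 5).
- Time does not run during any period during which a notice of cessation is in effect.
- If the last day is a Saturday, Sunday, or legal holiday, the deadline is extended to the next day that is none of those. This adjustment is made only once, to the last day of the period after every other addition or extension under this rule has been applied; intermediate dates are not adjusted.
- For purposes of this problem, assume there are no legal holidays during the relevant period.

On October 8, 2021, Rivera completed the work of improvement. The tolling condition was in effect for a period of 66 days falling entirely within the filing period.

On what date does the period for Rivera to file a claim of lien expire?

3 months after October 8, 2021 is January 8, 2022.
Tolling adds 66 days: January 8, 2022 + 66 days = March 15, 2022.
March 15, 2022 is a Tuesday and not a legal holiday, so no extension applies.

March 15, 2022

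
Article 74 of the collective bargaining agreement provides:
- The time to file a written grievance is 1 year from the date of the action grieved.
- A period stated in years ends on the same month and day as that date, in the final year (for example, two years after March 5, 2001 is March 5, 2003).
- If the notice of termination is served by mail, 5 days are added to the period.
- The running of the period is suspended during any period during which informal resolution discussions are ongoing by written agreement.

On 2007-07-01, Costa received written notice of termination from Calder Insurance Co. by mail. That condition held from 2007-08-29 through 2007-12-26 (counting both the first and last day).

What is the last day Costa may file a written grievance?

1 year after 2007-07-01 is July 1, 2008.
Service was by mail, adding 5 days: July 1, 2008 + 5 days = July 6, 2008.
From August 29, 2007 through December 26, 2007 inclusive is 120 days; tolling adds 120 days: July 6, 2008 + 120 days = November 3, 2008.

November 3, 2008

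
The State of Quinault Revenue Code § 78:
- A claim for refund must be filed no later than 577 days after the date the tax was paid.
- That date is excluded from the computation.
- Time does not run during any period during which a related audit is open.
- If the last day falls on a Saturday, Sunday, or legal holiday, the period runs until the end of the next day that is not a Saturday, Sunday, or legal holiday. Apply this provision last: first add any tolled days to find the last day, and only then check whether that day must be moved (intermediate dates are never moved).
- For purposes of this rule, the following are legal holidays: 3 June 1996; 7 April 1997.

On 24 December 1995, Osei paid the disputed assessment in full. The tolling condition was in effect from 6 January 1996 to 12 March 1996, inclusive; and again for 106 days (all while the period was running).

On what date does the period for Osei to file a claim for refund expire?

January 12, 1998

577 days after 24 December 1995 is July 23, 1997.
From January 6, 1996 through March 12, 1996 inclusive is 67 days; tolling adds 67 days: July 23, 1997 + 67 days = September 28, 1997.
Tolling adds 106 days: September 28, 1997 + 106 days = January 12, 1998.
January 12, 1998 is a Monday and not a legal holiday, so no extension applies.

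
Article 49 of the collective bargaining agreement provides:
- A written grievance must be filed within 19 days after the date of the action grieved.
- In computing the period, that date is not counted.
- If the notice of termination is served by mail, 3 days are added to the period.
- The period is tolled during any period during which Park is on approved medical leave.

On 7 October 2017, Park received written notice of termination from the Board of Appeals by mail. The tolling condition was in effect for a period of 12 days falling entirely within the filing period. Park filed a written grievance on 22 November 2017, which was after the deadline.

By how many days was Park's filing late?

19 days after 7 October 2017 is October 26, 2017.
Service was by mail, adding 3 days: October 26, 2017 + 3 days = October 29, 2017.
Tolling adds 12 days: October 29, 2017 + 12 days = November 10, 2017.
The deadline is November 10, 2017; from November 10, 2017 to November 22, 2017 is 12 days.

12 days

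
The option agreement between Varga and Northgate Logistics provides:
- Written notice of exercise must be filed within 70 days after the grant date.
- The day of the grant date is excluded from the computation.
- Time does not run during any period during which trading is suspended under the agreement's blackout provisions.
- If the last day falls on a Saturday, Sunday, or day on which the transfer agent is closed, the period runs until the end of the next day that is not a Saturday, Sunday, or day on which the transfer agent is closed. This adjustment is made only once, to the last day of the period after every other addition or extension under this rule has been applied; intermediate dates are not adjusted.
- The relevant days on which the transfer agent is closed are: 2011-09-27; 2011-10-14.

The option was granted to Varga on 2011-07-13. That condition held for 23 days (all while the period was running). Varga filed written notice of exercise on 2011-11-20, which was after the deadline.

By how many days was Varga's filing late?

34 days

70 days after 2011-07-13 is September 21, 2011.
Tolling adds 23 days: September 21, 2011 + 23 days = October 14, 2011.
October 14, 2011 is a listed holiday; October 15, 2011 is Saturday; October 16, 2011 is Sunday. The next qualifying day is October 17, 2011.
The deadline is October 17, 2011; from October 17, 2011 to November 20, 2011 is 34 days.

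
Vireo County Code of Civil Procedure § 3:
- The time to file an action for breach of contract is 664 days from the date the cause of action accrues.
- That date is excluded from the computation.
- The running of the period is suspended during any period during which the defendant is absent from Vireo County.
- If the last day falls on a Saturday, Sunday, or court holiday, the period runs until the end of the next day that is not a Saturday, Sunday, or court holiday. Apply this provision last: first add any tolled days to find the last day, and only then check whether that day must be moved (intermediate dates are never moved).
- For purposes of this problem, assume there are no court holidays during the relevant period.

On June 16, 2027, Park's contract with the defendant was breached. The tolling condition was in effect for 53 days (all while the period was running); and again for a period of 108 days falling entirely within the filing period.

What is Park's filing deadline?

664 days after June 16, 2027 is April 10, 2029.
Tolling adds 53 days: April 10, 2029 + 53 days = June 2, 2029.
Tolling adds 108 days: June 2, 2029 + 108 days = September 18, 2029.
September 18, 2029 is a Tuesday and not a court holiday, so no extension applies.

September 18, 2029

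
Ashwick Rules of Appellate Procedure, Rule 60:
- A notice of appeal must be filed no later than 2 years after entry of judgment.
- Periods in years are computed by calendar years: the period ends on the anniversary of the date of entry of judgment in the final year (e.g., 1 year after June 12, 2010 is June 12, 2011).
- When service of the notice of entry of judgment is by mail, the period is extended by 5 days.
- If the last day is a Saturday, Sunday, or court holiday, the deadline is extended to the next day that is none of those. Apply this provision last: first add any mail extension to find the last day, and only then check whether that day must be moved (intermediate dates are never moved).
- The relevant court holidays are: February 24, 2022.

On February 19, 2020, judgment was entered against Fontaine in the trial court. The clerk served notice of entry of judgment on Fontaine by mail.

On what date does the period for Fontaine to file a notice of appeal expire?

2 years after February 19, 2020 is February 19, 2022.
Service was by mail, adding 5 days: February 19, 2022 + 5 days = February 24, 2022.
February 24, 2022 is a listed holiday. The next qualifying day is February 25, 2022.

February 25, 2022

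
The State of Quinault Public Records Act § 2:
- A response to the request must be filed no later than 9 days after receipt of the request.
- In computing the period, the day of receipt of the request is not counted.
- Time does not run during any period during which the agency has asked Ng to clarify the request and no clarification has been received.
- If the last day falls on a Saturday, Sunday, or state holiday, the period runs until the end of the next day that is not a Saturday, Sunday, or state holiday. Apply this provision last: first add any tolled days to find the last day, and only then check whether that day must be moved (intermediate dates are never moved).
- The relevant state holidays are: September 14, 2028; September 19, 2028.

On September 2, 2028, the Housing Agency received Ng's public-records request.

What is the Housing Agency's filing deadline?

9 days after September 2, 2028 is September 11, 2028.
September 11, 2028 is a Monday and not a state holiday, so no extension applies.

September 11, 2028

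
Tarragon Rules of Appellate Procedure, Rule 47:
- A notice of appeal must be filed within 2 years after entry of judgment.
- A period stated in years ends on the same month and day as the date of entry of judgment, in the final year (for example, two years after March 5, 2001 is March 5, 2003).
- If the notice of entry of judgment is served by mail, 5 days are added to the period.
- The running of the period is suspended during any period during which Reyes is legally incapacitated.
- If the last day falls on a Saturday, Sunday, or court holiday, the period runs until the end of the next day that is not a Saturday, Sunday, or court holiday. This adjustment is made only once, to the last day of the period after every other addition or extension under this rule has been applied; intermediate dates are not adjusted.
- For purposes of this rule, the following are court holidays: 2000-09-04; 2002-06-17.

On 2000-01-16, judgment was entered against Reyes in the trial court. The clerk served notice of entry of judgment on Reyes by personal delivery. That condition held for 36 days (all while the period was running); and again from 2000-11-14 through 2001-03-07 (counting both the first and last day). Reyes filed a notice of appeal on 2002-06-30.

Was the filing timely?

2 years after 2000-01-16 is January 16, 2002.
Service was not by mail, so no mail extension applies.
Tolling adds 36 days: January 16, 2002 + 36 days = February 21, 2002.
From November 14, 2000 through March 7, 2001 inclusive is 114 days; tolling adds 114 days: February 21, 2002 + 114 days = June 15, 2002.
June 15, 2002 is Saturday; June 16, 2002 is Sunday; June 17, 2002 is a listed holiday. The next qualifying day is June 18, 2002.
The deadline is June 18, 2002; the filing on June 30, 2002 is after that date.

No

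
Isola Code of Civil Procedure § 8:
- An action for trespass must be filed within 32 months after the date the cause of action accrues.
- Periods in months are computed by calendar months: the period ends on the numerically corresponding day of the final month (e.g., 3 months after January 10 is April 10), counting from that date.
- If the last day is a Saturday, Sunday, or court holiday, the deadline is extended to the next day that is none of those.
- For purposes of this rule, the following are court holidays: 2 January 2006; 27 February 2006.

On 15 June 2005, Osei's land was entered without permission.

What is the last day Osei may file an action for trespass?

February 15, 2008

32 months after 15 June 2005 is February 15, 2008.
February 15, 2008 is a Friday and not a court holiday, so no extension applies.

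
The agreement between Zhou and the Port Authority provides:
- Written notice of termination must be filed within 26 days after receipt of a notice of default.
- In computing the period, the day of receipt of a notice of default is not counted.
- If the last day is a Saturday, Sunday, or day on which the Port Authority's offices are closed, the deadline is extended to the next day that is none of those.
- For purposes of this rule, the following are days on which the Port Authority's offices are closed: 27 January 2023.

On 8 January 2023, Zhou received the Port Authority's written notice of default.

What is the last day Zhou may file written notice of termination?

February 3, 2023

26 days after 8 January 2023 is February 3, 2023.
February 3, 2023 is a Friday and not a day on which the Port Authority's offices are closed, so no extension applies.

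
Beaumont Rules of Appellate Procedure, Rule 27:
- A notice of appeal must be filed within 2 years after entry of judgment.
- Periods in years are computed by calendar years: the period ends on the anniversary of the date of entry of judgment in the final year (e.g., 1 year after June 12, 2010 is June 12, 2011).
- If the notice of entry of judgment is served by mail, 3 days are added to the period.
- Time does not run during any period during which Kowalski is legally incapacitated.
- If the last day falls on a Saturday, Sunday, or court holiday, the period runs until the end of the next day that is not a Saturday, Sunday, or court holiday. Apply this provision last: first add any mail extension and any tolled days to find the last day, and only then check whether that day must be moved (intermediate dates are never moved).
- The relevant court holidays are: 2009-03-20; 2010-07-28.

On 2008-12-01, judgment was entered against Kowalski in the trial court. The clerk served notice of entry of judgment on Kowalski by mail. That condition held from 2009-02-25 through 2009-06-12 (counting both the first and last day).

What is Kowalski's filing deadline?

2 years after 2008-12-01 is December 1, 2010.
Service was by mail, adding 3 days: December 1, 2010 + 3 days = December 4, 2010.
From February 25, 2009 through June 12, 2009 inclusive is 108 days; tolling adds 108 days: December 4, 2010 + 108 days = March 22, 2011.
March 22, 2011 is a Tuesday and not a court holiday, so no extension applies.

March 22, 2011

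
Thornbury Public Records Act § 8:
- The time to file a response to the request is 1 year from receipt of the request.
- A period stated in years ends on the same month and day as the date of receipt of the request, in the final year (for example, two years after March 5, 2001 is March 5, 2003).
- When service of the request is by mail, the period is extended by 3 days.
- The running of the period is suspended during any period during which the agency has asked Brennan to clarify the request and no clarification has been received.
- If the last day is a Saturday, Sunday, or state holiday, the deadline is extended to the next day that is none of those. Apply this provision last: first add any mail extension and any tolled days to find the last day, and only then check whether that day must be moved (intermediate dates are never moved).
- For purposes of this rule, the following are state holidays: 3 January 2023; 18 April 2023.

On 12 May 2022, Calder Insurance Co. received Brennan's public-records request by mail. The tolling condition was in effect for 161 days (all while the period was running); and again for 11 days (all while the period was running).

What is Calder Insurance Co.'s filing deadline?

November 3, 2023

1 year after 12 May 2022 is May 12, 2023.
Service was by mail, adding 3 days: May 12, 2023 + 3 days = May 15, 2023.
Tolling adds 161 days: May 15, 2023 + 161 days = October 23, 2023.
Tolling adds 11 days: October 23, 2023 + 11 days = November 3, 2023.
November 3, 2023 is a Friday and not a state holiday, so no extension applies.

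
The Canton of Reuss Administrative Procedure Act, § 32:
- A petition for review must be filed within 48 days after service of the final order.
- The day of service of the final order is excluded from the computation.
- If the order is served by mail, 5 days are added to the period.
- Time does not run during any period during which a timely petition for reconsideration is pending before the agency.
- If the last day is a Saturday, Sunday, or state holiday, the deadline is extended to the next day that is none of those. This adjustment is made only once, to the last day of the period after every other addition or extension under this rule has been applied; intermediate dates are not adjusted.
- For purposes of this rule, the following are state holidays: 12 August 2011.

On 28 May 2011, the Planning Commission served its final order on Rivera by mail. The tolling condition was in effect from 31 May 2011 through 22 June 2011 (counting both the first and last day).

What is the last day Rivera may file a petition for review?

48 days after 28 May 2011 is July 15, 2011.
Service was by mail, adding 5 days: July 15, 2011 + 5 days = July 20, 2011.
From May 31, 2011 through June 22, 2011 inclusive is 23 days; tolling adds 23 days: July 20, 2011 + 23 days = August 12, 2011.
August 12, 2011 is a listed holiday; August 13, 2011 is Saturday; August 14, 2011 is Sunday. The next qualifying day is August 15, 2011.

August 15, 2011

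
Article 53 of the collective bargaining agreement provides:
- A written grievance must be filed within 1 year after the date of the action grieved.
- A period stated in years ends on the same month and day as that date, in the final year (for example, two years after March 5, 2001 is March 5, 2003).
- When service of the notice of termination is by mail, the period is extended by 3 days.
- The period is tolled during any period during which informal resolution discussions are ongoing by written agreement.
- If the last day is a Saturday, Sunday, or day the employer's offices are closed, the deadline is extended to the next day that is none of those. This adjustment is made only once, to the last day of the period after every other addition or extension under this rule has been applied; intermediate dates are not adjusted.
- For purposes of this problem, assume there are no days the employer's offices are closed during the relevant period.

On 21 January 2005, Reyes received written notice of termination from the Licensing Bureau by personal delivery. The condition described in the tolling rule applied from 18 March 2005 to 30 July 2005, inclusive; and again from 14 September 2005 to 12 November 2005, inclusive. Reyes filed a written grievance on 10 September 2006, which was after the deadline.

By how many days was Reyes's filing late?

37 days

1 year after 21 January 2005 is January 21, 2006.
Service was not by mail, so no mail extension applies.
From March 18, 2005 through July 30, 2005 inclusive is 135 days; tolling adds 135 days: January 21, 2006 + 135 days = June 5, 2006.
From September 14, 2005 through November 12, 2005 inclusive is 60 days; tolling adds 60 days: June 5, 2006 + 60 days = August 4, 2006.
August 4, 2006 is a Friday and not a day the employer's offices are closed, so no extension applies.
The deadline is August 4, 2006; from August 4, 2006 to September 10, 2006 is 37 days.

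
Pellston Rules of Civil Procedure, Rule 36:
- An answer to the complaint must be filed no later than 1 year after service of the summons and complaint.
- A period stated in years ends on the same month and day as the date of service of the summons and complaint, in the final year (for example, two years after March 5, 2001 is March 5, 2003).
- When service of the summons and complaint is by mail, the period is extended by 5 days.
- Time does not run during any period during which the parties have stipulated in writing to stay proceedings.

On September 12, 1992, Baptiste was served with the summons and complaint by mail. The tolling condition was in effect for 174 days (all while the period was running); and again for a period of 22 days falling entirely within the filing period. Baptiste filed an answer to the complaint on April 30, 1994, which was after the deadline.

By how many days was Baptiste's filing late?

1 year after September 12, 1992 is September 12, 1993.
Service was by mail, adding 5 days: September 12, 1993 + 5 days = September 17, 1993.
Tolling adds 174 days: September 17, 1993 + 174 days = March 10, 1994.
Tolling adds 22 days: March 10, 1994 + 22 days = April 1, 1994.
The deadline is April 1, 1994; from April 1, 1994 to April 30, 1994 is 29 days.

29 days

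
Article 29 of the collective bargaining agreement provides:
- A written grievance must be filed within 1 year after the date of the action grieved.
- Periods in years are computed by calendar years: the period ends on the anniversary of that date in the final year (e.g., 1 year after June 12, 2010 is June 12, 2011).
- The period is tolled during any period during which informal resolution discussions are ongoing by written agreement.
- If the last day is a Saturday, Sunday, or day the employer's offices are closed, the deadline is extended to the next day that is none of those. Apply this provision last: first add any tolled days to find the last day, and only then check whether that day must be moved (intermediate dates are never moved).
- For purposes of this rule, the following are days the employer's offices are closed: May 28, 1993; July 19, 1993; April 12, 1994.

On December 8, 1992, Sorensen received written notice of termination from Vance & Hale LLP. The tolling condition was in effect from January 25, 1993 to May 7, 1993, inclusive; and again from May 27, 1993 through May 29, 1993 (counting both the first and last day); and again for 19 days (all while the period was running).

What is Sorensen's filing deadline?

April 13, 1994

1 year after December 8, 1992 is December 8, 1993.
From January 25, 1993 through May 7, 1993 inclusive is 103 days; tolling adds 103 days: December 8, 1993 + 103 days = March 21, 1994.
From May 27, 1993 through May 29, 1993 inclusive is 3 days; tolling adds 3 days: March 21, 1994 + 3 days = March 24, 1994.
Tolling adds 19 days: March 24, 1994 + 19 days = April 12, 1994.
April 12, 1994 is a listed holiday. The next qualifying day is April 13, 1994.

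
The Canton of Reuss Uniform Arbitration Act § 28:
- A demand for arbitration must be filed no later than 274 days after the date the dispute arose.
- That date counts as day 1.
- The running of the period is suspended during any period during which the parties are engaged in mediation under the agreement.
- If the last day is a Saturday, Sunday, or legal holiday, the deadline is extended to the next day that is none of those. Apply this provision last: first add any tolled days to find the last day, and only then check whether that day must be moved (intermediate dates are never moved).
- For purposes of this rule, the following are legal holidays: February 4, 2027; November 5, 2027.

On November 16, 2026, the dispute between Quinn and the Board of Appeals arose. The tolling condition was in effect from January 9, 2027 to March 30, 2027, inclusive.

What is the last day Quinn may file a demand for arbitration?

November 8, 2027

Counting November 16, 2026 as day 1, day 274 is August 16, 2027.
From January 9, 2027 through March 30, 2027 inclusive is 81 days; tolling adds 81 days: August 16, 2027 + 81 days = November 5, 2027.
November 5, 2027 is a listed holiday; November 6, 2027 is Saturday; November 7, 2027 is Sunday. The next qualifying day is November 8, 2027.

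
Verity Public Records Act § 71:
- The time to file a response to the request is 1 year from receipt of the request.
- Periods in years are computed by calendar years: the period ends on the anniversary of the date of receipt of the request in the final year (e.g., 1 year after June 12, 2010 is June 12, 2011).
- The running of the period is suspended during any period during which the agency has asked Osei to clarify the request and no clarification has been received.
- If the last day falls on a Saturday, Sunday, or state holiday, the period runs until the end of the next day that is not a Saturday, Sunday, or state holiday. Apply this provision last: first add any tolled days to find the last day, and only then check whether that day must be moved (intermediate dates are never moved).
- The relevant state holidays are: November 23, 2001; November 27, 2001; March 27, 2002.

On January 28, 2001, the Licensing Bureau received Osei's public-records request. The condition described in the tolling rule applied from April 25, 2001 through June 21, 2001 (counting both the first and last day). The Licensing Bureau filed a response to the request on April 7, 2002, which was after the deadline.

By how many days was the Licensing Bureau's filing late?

1 year after January 28, 2001 is January 28, 2002.
From April 25, 2001 through June 21, 2001 inclusive is 58 days; tolling adds 58 days: January 28, 2002 + 58 days = March 27, 2002.
March 27, 2002 is a listed holiday. The next qualifying day is March 28, 2002.
The deadline is March 28, 2002; from March 28, 2002 to April 7, 2002 is 10 days.

10 days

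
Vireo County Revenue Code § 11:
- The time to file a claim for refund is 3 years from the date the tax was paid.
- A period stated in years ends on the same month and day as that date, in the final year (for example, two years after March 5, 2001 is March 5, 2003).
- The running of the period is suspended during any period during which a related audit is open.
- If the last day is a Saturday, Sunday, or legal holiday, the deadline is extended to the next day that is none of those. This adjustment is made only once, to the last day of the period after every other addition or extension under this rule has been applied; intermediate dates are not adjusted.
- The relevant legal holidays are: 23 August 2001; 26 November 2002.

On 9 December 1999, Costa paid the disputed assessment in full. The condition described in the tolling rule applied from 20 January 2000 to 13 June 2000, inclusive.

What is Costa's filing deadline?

May 5, 2003

3 years after 9 December 1999 is December 9, 2002.
From January 20, 2000 through June 13, 2000 inclusive is 146 days; tolling adds 146 days: December 9, 2002 + 146 days = May 4, 2003.
May 4, 2003 is Sunday. The next qualifying day is May 5, 2003.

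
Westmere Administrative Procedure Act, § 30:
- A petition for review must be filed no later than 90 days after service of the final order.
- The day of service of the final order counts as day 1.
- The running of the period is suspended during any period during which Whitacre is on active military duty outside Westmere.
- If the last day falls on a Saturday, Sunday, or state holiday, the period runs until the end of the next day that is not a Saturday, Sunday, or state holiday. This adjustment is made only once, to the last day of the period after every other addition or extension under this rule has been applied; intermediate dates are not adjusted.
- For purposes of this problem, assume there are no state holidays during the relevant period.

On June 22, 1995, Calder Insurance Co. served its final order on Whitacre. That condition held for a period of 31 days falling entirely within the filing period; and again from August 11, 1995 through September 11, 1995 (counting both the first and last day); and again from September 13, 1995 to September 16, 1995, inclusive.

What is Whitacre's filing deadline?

Counting June 22, 1995 as day 1, day 90 is September 19, 1995.
Tolling adds 31 days: September 19, 1995 + 31 days = October 20, 1995.
From August 11, 1995 through September 11, 1995 inclusive is 32 days; tolling adds 32 days: October 20, 1995 + 32 days = November 21, 1995.
From September 13, 1995 through September 16, 1995 inclusive is 4 days; tolling adds 4 days: November 21, 1995 + 4 days = November 25, 1995.
November 25, 1995 is Saturday; November 26, 1995 is Sunday. The next qualifying day is November 27, 1995.

November 27, 1995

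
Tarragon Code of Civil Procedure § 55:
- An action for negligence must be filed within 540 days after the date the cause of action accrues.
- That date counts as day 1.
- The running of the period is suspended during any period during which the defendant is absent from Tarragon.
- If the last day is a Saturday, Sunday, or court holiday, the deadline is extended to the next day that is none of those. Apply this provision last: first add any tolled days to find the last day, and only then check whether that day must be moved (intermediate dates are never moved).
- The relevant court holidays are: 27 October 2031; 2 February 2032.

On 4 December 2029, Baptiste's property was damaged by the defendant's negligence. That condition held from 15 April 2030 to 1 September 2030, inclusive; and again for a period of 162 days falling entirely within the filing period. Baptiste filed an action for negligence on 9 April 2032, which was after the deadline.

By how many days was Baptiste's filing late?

Counting 4 December 2029 as day 1, day 540 is May 27, 2031.
From April 15, 2030 through September 1, 2030 inclusive is 140 days; tolling adds 140 days: May 27, 2031 + 140 days = October 14, 2031.
Tolling adds 162 days: October 14, 2031 + 162 days = March 24, 2032.
March 24, 2032 is a Wednesday and not a court holiday, so no extension applies.
The deadline is March 24, 2032; from March 24, 2032 to April 9, 2032 is 16 days.

16 days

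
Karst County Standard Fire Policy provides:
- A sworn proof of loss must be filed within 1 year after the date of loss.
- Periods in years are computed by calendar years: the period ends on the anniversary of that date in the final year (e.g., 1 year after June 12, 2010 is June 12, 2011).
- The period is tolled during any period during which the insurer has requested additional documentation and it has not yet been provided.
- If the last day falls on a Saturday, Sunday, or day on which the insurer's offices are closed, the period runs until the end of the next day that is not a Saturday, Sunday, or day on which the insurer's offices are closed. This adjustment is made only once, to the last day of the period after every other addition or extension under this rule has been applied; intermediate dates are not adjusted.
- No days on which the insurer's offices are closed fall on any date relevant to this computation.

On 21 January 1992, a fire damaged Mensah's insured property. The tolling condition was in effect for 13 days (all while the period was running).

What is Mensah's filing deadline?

February 3, 1993

1 year after 21 January 1992 is January 21, 1993.
Tolling adds 13 days: January 21, 1993 + 13 days = February 3, 1993.
February 3, 1993 is a Wednesday and not a day on which the insurer's offices are closed, so no extension applies.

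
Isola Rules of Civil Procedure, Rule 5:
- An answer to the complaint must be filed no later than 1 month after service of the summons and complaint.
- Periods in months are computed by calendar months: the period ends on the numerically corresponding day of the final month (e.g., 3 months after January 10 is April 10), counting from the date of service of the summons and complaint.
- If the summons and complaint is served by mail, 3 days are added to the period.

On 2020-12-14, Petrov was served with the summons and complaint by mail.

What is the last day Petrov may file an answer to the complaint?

January 17, 2021

1 month after 2020-12-14 is January 14, 2021.
Service was by mail, adding 3 days: January 14, 2021 + 3 days = January 17, 2021.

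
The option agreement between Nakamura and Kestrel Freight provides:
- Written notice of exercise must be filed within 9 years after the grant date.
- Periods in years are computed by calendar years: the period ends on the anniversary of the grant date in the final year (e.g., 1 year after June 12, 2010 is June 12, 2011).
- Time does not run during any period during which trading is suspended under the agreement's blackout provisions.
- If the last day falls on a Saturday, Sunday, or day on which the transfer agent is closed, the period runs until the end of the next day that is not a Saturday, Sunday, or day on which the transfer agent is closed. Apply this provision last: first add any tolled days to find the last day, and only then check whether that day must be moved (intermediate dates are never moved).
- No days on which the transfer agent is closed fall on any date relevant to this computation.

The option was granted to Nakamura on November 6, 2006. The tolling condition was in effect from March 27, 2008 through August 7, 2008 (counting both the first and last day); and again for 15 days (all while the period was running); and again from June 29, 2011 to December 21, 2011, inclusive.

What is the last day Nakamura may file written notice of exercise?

September 26, 2016

9 years after November 6, 2006 is November 6, 2015.
From March 27, 2008 through August 7, 2008 inclusive is 134 days; tolling adds 134 days: November 6, 2015 + 134 days = March 19, 2016.
Tolling adds 15 days: March 19, 2016 + 15 days = April 3, 2016.
From June 29, 2011 through December 21, 2011 inclusive is 176 days; tolling adds 176 days: April 3, 2016 + 176 days = September 26, 2016.
September 26, 2016 is a Monday and not a day on which the transfer agent is closed, so no extension applies.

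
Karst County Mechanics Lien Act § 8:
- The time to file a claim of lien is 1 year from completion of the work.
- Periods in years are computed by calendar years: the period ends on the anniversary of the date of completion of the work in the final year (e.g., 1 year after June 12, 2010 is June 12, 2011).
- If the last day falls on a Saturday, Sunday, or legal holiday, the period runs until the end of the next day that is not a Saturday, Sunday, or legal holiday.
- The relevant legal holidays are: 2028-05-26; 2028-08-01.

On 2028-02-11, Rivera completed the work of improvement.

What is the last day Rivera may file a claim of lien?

February 12, 2029

1 year after 2028-02-11 is February 11, 2029.
February 11, 2029 is Sunday. The next qualifying day is February 12, 2029.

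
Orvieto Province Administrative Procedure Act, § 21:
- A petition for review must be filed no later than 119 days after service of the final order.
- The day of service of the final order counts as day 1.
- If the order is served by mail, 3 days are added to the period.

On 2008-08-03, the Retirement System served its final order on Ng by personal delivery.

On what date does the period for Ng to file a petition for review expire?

November 29, 2008

Counting 2008-08-03 as day 1, day 119 is November 29, 2008.
Service was not by mail, so no mail extension applies.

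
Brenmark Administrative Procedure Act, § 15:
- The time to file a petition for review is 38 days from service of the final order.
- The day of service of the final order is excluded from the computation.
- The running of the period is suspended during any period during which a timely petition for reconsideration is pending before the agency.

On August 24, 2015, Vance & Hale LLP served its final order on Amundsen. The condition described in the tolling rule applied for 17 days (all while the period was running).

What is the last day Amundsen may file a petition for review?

October 18, 2015

38 days after August 24, 2015 is October 1, 2015.
Tolling adds 17 days: October 1, 2015 + 17 days = October 18, 2015.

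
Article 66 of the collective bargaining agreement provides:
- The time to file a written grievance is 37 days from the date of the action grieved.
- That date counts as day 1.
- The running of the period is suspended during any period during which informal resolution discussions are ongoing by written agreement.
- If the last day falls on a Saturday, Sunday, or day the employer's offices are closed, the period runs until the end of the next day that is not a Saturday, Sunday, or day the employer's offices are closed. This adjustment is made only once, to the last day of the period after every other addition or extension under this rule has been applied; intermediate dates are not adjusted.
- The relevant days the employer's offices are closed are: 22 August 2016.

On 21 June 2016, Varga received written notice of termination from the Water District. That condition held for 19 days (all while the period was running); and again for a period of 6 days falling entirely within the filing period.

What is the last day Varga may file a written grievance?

August 23, 2016

Counting 21 June 2016 as day 1, day 37 is July 27, 2016.
Tolling adds 19 days: July 27, 2016 + 19 days = August 15, 2016.
Tolling adds 6 days: August 15, 2016 + 6 days = August 21, 2016.
August 21, 2016 is Sunday; August 22, 2016 is a listed holiday. The next qualifying day is August 23, 2016.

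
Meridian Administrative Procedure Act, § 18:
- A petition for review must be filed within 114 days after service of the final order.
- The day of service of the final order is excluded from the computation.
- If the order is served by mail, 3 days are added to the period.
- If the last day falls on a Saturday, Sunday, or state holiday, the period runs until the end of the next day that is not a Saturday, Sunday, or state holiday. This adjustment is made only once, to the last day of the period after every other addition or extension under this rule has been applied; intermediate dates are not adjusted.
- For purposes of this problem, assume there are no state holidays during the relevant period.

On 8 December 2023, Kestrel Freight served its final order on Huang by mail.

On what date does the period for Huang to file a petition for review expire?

114 days after 8 December 2023 is March 31, 2024.
Service was by mail, adding 3 days: March 31, 2024 + 3 days = April 3, 2024.
April 3, 2024 is a Wednesday and not a state holiday, so no extension applies.

April 3, 2024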